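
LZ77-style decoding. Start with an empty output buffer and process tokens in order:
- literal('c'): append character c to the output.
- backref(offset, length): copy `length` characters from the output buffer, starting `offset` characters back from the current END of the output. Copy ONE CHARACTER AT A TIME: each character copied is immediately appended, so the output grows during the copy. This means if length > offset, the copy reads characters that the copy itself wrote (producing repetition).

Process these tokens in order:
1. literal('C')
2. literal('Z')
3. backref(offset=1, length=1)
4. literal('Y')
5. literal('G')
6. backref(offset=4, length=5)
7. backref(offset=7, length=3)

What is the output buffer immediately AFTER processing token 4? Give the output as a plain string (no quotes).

Answer: CZZY

Derivation:
Token 1: literal('C'). Output: "C"
Token 2: literal('Z'). Output: "CZ"
Token 3: backref(off=1, len=1). Copied 'Z' from pos 1. Output: "CZZ"
Token 4: literal('Y'). Output: "CZZY"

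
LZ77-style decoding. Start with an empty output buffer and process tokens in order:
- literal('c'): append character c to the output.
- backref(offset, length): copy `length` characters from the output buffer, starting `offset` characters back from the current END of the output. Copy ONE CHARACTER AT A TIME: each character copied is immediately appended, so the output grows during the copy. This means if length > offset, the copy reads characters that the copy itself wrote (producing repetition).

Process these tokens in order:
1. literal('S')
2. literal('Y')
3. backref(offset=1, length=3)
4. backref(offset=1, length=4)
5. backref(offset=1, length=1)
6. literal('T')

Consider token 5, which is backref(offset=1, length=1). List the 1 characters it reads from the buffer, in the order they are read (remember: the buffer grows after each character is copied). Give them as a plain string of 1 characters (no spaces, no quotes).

Token 1: literal('S'). Output: "S"
Token 2: literal('Y'). Output: "SY"
Token 3: backref(off=1, len=3) (overlapping!). Copied 'YYY' from pos 1. Output: "SYYYY"
Token 4: backref(off=1, len=4) (overlapping!). Copied 'YYYY' from pos 4. Output: "SYYYYYYYY"
Token 5: backref(off=1, len=1). Buffer before: "SYYYYYYYY" (len 9)
  byte 1: read out[8]='Y', append. Buffer now: "SYYYYYYYYY"

Answer: Y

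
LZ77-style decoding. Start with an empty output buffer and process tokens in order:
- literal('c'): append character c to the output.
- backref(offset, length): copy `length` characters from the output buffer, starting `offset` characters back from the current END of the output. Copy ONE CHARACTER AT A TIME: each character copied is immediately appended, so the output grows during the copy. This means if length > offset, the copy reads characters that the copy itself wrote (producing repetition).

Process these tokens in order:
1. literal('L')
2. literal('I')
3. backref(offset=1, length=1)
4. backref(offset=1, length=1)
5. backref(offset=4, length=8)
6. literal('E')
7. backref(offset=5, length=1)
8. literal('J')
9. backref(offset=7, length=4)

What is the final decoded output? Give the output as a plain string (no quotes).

Answer: LIIILIIILIIIELJLIII

Derivation:
Token 1: literal('L'). Output: "L"
Token 2: literal('I'). Output: "LI"
Token 3: backref(off=1, len=1). Copied 'I' from pos 1. Output: "LII"
Token 4: backref(off=1, len=1). Copied 'I' from pos 2. Output: "LIII"
Token 5: backref(off=4, len=8) (overlapping!). Copied 'LIIILIII' from pos 0. Output: "LIIILIIILIII"
Token 6: literal('E'). Output: "LIIILIIILIIIE"
Token 7: backref(off=5, len=1). Copied 'L' from pos 8. Output: "LIIILIIILIIIEL"
Token 8: literal('J'). Output: "LIIILIIILIIIELJ"
Token 9: backref(off=7, len=4). Copied 'LIII' from pos 8. Output: "LIIILIIILIIIELJLIII"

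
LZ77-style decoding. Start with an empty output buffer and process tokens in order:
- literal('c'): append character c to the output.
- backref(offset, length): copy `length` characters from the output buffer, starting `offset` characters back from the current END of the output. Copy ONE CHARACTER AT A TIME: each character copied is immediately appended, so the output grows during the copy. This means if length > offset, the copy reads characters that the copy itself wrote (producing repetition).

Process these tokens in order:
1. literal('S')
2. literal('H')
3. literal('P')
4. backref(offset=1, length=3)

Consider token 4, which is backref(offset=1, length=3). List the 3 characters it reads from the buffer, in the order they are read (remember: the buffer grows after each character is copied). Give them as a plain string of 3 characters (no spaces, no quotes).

Answer: PPP

Derivation:
Token 1: literal('S'). Output: "S"
Token 2: literal('H'). Output: "SH"
Token 3: literal('P'). Output: "SHP"
Token 4: backref(off=1, len=3). Buffer before: "SHP" (len 3)
  byte 1: read out[2]='P', append. Buffer now: "SHPP"
  byte 2: read out[3]='P', append. Buffer now: "SHPPP"
  byte 3: read out[4]='P', append. Buffer now: "SHPPPP"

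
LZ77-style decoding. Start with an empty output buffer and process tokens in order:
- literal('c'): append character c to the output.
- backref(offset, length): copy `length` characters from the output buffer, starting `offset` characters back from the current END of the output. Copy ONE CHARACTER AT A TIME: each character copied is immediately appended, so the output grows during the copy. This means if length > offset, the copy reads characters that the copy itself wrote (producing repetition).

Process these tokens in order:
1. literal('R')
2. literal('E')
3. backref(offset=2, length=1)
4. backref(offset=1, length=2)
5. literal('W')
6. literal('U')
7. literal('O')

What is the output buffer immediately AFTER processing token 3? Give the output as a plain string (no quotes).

Answer: RER

Derivation:
Token 1: literal('R'). Output: "R"
Token 2: literal('E'). Output: "RE"
Token 3: backref(off=2, len=1). Copied 'R' from pos 0. Output: "RER"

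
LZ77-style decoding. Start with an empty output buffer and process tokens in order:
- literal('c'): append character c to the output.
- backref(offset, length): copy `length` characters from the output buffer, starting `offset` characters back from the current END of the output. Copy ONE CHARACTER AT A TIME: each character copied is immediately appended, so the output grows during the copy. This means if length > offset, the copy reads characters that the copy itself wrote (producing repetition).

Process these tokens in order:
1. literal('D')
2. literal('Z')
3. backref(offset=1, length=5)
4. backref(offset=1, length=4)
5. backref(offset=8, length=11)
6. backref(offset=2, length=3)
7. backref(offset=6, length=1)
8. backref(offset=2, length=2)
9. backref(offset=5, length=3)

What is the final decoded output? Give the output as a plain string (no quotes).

Answer: DZZZZZZZZZZZZZZZZZZZZZZZZZZZZZZ

Derivation:
Token 1: literal('D'). Output: "D"
Token 2: literal('Z'). Output: "DZ"
Token 3: backref(off=1, len=5) (overlapping!). Copied 'ZZZZZ' from pos 1. Output: "DZZZZZZ"
Token 4: backref(off=1, len=4) (overlapping!). Copied 'ZZZZ' from pos 6. Output: "DZZZZZZZZZZ"
Token 5: backref(off=8, len=11) (overlapping!). Copied 'ZZZZZZZZZZZ' from pos 3. Output: "DZZZZZZZZZZZZZZZZZZZZZ"
Token 6: backref(off=2, len=3) (overlapping!). Copied 'ZZZ' from pos 20. Output: "DZZZZZZZZZZZZZZZZZZZZZZZZ"
Token 7: backref(off=6, len=1). Copied 'Z' from pos 19. Output: "DZZZZZZZZZZZZZZZZZZZZZZZZZ"
Token 8: backref(off=2, len=2). Copied 'ZZ' from pos 24. Output: "DZZZZZZZZZZZZZZZZZZZZZZZZZZZ"
Token 9: backref(off=5, len=3). Copied 'ZZZ' from pos 23. Output: "DZZZZZZZZZZZZZZZZZZZZZZZZZZZZZZ"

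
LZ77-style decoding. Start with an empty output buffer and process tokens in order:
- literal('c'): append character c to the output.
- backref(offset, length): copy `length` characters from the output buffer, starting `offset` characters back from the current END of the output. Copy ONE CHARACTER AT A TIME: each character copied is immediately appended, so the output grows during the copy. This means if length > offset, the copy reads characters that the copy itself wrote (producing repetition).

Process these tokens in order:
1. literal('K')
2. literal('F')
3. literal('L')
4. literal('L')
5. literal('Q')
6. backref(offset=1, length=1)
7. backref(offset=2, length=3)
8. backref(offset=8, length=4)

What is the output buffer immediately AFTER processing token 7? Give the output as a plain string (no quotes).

Answer: KFLLQQQQQ

Derivation:
Token 1: literal('K'). Output: "K"
Token 2: literal('F'). Output: "KF"
Token 3: literal('L'). Output: "KFL"
Token 4: literal('L'). Output: "KFLL"
Token 5: literal('Q'). Output: "KFLLQ"
Token 6: backref(off=1, len=1). Copied 'Q' from pos 4. Output: "KFLLQQ"
Token 7: backref(off=2, len=3) (overlapping!). Copied 'QQQ' from pos 4. Output: "KFLLQQQQQ"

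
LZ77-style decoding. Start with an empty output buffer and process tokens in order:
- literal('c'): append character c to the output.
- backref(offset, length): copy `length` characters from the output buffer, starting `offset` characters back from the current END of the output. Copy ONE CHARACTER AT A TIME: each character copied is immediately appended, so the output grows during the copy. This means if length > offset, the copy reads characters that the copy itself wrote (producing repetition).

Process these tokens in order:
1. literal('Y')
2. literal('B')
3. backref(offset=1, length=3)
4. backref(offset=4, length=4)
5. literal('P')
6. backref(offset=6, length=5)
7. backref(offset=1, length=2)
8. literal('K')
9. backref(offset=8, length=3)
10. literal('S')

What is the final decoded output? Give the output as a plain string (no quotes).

Answer: YBBBBBBBBPBBBBBBBKBBBS

Derivation:
Token 1: literal('Y'). Output: "Y"
Token 2: literal('B'). Output: "YB"
Token 3: backref(off=1, len=3) (overlapping!). Copied 'BBB' from pos 1. Output: "YBBBB"
Token 4: backref(off=4, len=4). Copied 'BBBB' from pos 1. Output: "YBBBBBBBB"
Token 5: literal('P'). Output: "YBBBBBBBBP"
Token 6: backref(off=6, len=5). Copied 'BBBBB' from pos 4. Output: "YBBBBBBBBPBBBBB"
Token 7: backref(off=1, len=2) (overlapping!). Copied 'BB' from pos 14. Output: "YBBBBBBBBPBBBBBBB"
Token 8: literal('K'). Output: "YBBBBBBBBPBBBBBBBK"
Token 9: backref(off=8, len=3). Copied 'BBB' from pos 10. Output: "YBBBBBBBBPBBBBBBBKBBB"
Token 10: literal('S'). Output: "YBBBBBBBBPBBBBBBBKBBBS"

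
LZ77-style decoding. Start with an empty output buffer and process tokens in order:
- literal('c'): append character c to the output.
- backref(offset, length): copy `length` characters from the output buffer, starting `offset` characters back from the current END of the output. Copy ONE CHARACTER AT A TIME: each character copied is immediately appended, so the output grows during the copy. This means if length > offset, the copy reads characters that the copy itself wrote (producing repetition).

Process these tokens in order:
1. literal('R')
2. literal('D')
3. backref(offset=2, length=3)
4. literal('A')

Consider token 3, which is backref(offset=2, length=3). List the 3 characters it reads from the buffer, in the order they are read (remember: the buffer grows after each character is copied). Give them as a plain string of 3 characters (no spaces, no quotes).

Token 1: literal('R'). Output: "R"
Token 2: literal('D'). Output: "RD"
Token 3: backref(off=2, len=3). Buffer before: "RD" (len 2)
  byte 1: read out[0]='R', append. Buffer now: "RDR"
  byte 2: read out[1]='D', append. Buffer now: "RDRD"
  byte 3: read out[2]='R', append. Buffer now: "RDRDR"

Answer: RDR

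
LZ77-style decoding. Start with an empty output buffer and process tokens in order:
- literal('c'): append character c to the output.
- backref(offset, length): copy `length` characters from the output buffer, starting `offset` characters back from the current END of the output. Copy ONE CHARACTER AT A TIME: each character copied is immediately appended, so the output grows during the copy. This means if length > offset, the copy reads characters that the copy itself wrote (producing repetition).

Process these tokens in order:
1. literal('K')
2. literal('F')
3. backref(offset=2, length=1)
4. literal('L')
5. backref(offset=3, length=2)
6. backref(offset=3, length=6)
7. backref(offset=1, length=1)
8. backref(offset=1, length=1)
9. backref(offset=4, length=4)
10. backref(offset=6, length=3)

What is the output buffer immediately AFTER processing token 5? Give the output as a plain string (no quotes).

Token 1: literal('K'). Output: "K"
Token 2: literal('F'). Output: "KF"
Token 3: backref(off=2, len=1). Copied 'K' from pos 0. Output: "KFK"
Token 4: literal('L'). Output: "KFKL"
Token 5: backref(off=3, len=2). Copied 'FK' from pos 1. Output: "KFKLFK"

Answer: KFKLFK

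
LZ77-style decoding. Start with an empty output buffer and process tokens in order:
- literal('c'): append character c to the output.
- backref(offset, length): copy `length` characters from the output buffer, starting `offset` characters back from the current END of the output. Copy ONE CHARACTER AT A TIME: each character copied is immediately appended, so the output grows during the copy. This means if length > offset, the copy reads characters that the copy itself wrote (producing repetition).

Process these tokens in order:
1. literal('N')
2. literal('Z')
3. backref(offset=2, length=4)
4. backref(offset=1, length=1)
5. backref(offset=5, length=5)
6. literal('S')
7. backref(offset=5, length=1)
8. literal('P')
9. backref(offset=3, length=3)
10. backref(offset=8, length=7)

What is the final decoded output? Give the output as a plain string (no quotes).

Answer: NZNZNZZNZNZZSZPSZPZZSZPSZ

Derivation:
Token 1: literal('N'). Output: "N"
Token 2: literal('Z'). Output: "NZ"
Token 3: backref(off=2, len=4) (overlapping!). Copied 'NZNZ' from pos 0. Output: "NZNZNZ"
Token 4: backref(off=1, len=1). Copied 'Z' from pos 5. Output: "NZNZNZZ"
Token 5: backref(off=5, len=5). Copied 'NZNZZ' from pos 2. Output: "NZNZNZZNZNZZ"
Token 6: literal('S'). Output: "NZNZNZZNZNZZS"
Token 7: backref(off=5, len=1). Copied 'Z' from pos 8. Output: "NZNZNZZNZNZZSZ"
Token 8: literal('P'). Output: "NZNZNZZNZNZZSZP"
Token 9: backref(off=3, len=3). Copied 'SZP' from pos 12. Output: "NZNZNZZNZNZZSZPSZP"
Token 10: backref(off=8, len=7). Copied 'ZZSZPSZ' from pos 10. Output: "NZNZNZZNZNZZSZPSZPZZSZPSZ"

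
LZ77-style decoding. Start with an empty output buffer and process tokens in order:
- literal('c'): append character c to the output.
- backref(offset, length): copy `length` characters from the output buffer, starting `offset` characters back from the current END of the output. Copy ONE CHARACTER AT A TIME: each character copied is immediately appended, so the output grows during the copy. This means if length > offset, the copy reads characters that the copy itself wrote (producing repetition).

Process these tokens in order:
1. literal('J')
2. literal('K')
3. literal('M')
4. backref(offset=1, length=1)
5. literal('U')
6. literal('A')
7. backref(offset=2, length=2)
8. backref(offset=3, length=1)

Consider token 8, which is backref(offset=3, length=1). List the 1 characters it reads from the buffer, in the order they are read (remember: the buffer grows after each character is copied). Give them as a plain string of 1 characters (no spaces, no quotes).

Answer: A

Derivation:
Token 1: literal('J'). Output: "J"
Token 2: literal('K'). Output: "JK"
Token 3: literal('M'). Output: "JKM"
Token 4: backref(off=1, len=1). Copied 'M' from pos 2. Output: "JKMM"
Token 5: literal('U'). Output: "JKMMU"
Token 6: literal('A'). Output: "JKMMUA"
Token 7: backref(off=2, len=2). Copied 'UA' from pos 4. Output: "JKMMUAUA"
Token 8: backref(off=3, len=1). Buffer before: "JKMMUAUA" (len 8)
  byte 1: read out[5]='A', append. Buffer now: "JKMMUAUAA"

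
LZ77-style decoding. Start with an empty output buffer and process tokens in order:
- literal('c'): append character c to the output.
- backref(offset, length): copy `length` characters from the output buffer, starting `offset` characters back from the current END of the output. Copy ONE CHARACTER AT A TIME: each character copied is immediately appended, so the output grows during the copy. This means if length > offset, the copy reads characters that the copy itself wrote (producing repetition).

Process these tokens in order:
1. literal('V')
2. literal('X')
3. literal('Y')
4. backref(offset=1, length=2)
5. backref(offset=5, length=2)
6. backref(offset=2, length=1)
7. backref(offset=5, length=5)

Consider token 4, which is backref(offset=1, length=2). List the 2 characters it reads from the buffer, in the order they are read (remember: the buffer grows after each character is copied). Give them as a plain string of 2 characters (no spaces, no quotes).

Answer: YY

Derivation:
Token 1: literal('V'). Output: "V"
Token 2: literal('X'). Output: "VX"
Token 3: literal('Y'). Output: "VXY"
Token 4: backref(off=1, len=2). Buffer before: "VXY" (len 3)
  byte 1: read out[2]='Y', append. Buffer now: "VXYY"
  byte 2: read out[3]='Y', append. Buffer now: "VXYYY"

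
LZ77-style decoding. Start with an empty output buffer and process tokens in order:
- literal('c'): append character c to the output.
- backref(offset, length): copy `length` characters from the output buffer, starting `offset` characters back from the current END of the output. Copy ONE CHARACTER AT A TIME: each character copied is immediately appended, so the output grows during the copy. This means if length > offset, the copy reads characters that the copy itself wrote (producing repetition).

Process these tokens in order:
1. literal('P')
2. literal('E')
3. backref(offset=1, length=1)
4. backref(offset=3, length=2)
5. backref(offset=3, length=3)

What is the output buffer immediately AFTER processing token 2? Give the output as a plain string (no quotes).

Token 1: literal('P'). Output: "P"
Token 2: literal('E'). Output: "PE"

Answer: PE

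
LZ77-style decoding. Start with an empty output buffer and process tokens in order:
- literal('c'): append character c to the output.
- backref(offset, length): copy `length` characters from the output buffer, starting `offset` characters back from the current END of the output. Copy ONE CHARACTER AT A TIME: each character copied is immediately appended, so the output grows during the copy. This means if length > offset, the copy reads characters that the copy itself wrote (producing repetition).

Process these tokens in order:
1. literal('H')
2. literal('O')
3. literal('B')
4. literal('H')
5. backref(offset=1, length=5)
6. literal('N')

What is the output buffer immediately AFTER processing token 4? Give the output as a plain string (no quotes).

Answer: HOBH

Derivation:
Token 1: literal('H'). Output: "H"
Token 2: literal('O'). Output: "HO"
Token 3: literal('B'). Output: "HOB"
Token 4: literal('H'). Output: "HOBH"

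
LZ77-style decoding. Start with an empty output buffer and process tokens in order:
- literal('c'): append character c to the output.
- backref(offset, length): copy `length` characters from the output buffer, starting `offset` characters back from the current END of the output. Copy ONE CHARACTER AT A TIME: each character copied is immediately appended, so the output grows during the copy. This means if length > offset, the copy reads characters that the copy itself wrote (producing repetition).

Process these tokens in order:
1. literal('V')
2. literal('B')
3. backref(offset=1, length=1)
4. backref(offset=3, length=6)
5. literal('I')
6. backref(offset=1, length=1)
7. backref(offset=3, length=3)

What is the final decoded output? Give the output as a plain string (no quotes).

Token 1: literal('V'). Output: "V"
Token 2: literal('B'). Output: "VB"
Token 3: backref(off=1, len=1). Copied 'B' from pos 1. Output: "VBB"
Token 4: backref(off=3, len=6) (overlapping!). Copied 'VBBVBB' from pos 0. Output: "VBBVBBVBB"
Token 5: literal('I'). Output: "VBBVBBVBBI"
Token 6: backref(off=1, len=1). Copied 'I' from pos 9. Output: "VBBVBBVBBII"
Token 7: backref(off=3, len=3). Copied 'BII' from pos 8. Output: "VBBVBBVBBIIBII"

Answer: VBBVBBVBBIIBII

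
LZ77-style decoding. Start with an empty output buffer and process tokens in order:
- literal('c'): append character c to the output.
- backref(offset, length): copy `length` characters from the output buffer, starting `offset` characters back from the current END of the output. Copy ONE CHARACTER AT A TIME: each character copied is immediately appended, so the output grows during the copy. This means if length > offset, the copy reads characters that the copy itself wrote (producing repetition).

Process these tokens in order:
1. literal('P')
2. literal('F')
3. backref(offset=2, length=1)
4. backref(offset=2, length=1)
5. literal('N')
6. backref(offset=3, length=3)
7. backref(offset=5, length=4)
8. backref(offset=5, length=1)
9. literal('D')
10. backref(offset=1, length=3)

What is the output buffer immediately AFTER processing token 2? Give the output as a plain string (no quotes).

Token 1: literal('P'). Output: "P"
Token 2: literal('F'). Output: "PF"

Answer: PF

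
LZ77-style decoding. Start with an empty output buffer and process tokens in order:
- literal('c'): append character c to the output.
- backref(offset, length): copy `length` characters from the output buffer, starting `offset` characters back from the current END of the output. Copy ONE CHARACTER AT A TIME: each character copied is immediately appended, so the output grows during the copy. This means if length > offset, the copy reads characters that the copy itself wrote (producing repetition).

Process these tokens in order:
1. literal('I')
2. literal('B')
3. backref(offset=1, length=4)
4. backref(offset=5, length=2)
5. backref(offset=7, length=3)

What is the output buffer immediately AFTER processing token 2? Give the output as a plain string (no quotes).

Answer: IB

Derivation:
Token 1: literal('I'). Output: "I"
Token 2: literal('B'). Output: "IB"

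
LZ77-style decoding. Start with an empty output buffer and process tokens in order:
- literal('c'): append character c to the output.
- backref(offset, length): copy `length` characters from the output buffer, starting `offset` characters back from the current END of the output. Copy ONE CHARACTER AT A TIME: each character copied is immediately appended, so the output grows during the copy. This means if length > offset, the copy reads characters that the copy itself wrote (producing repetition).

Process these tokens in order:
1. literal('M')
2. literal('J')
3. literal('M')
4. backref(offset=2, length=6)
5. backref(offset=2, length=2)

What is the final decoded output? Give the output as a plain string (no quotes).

Token 1: literal('M'). Output: "M"
Token 2: literal('J'). Output: "MJ"
Token 3: literal('M'). Output: "MJM"
Token 4: backref(off=2, len=6) (overlapping!). Copied 'JMJMJM' from pos 1. Output: "MJMJMJMJM"
Token 5: backref(off=2, len=2). Copied 'JM' from pos 7. Output: "MJMJMJMJMJM"

Answer: MJMJMJMJMJM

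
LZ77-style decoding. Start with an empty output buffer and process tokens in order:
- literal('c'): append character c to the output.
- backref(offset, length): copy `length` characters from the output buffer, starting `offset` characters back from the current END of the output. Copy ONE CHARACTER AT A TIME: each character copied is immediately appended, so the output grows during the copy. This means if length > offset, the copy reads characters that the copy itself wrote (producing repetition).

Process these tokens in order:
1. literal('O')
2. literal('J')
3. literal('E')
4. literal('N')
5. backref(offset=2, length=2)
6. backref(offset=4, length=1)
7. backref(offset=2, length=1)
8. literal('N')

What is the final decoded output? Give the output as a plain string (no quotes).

Answer: OJENENENN

Derivation:
Token 1: literal('O'). Output: "O"
Token 2: literal('J'). Output: "OJ"
Token 3: literal('E'). Output: "OJE"
Token 4: literal('N'). Output: "OJEN"
Token 5: backref(off=2, len=2). Copied 'EN' from pos 2. Output: "OJENEN"
Token 6: backref(off=4, len=1). Copied 'E' from pos 2. Output: "OJENENE"
Token 7: backref(off=2, len=1). Copied 'N' from pos 5. Output: "OJENENEN"
Token 8: literal('N'). Output: "OJENENENN"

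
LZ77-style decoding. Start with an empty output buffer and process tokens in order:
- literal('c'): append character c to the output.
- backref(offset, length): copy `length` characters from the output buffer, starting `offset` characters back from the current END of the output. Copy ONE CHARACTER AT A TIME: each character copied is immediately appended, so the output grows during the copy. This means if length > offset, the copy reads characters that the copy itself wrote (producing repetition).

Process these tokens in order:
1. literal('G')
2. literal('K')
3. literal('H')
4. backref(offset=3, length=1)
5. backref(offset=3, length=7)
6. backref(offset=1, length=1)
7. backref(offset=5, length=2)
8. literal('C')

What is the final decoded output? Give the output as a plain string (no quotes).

Token 1: literal('G'). Output: "G"
Token 2: literal('K'). Output: "GK"
Token 3: literal('H'). Output: "GKH"
Token 4: backref(off=3, len=1). Copied 'G' from pos 0. Output: "GKHG"
Token 5: backref(off=3, len=7) (overlapping!). Copied 'KHGKHGK' from pos 1. Output: "GKHGKHGKHGK"
Token 6: backref(off=1, len=1). Copied 'K' from pos 10. Output: "GKHGKHGKHGKK"
Token 7: backref(off=5, len=2). Copied 'KH' from pos 7. Output: "GKHGKHGKHGKKKH"
Token 8: literal('C'). Output: "GKHGKHGKHGKKKHC"

Answer: GKHGKHGKHGKKKHC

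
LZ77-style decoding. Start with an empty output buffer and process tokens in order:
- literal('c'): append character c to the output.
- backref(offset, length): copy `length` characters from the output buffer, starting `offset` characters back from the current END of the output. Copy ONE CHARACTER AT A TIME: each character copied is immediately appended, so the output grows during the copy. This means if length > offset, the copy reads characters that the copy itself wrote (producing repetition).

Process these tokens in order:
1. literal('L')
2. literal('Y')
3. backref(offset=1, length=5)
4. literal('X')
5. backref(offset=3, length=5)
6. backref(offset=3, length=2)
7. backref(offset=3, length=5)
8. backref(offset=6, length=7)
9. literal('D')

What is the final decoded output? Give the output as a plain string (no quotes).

Token 1: literal('L'). Output: "L"
Token 2: literal('Y'). Output: "LY"
Token 3: backref(off=1, len=5) (overlapping!). Copied 'YYYYY' from pos 1. Output: "LYYYYYY"
Token 4: literal('X'). Output: "LYYYYYYX"
Token 5: backref(off=3, len=5) (overlapping!). Copied 'YYXYY' from pos 5. Output: "LYYYYYYXYYXYY"
Token 6: backref(off=3, len=2). Copied 'XY' from pos 10. Output: "LYYYYYYXYYXYYXY"
Token 7: backref(off=3, len=5) (overlapping!). Copied 'YXYYX' from pos 12. Output: "LYYYYYYXYYXYYXYYXYYX"
Token 8: backref(off=6, len=7) (overlapping!). Copied 'YYXYYXY' from pos 14. Output: "LYYYYYYXYYXYYXYYXYYXYYXYYXY"
Token 9: literal('D'). Output: "LYYYYYYXYYXYYXYYXYYXYYXYYXYD"

Answer: LYYYYYYXYYXYYXYYXYYXYYXYYXYD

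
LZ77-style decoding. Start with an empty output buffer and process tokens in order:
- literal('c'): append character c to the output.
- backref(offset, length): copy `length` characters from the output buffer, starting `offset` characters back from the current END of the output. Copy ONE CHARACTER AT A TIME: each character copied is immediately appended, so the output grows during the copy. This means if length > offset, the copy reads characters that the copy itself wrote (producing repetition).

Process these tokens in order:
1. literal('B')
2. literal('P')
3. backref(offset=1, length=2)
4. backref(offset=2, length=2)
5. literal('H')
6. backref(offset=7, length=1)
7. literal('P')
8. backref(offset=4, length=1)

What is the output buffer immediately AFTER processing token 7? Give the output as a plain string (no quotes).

Token 1: literal('B'). Output: "B"
Token 2: literal('P'). Output: "BP"
Token 3: backref(off=1, len=2) (overlapping!). Copied 'PP' from pos 1. Output: "BPPP"
Token 4: backref(off=2, len=2). Copied 'PP' from pos 2. Output: "BPPPPP"
Token 5: literal('H'). Output: "BPPPPPH"
Token 6: backref(off=7, len=1). Copied 'B' from pos 0. Output: "BPPPPPHB"
Token 7: literal('P'). Output: "BPPPPPHBP"

Answer: BPPPPPHBP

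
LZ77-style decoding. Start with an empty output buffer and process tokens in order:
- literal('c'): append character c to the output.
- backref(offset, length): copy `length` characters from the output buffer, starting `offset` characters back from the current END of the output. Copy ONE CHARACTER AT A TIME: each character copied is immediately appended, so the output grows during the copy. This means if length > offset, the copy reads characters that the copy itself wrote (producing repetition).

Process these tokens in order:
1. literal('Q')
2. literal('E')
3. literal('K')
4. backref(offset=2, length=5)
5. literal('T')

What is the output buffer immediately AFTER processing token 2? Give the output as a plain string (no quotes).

Token 1: literal('Q'). Output: "Q"
Token 2: literal('E'). Output: "QE"

Answer: QE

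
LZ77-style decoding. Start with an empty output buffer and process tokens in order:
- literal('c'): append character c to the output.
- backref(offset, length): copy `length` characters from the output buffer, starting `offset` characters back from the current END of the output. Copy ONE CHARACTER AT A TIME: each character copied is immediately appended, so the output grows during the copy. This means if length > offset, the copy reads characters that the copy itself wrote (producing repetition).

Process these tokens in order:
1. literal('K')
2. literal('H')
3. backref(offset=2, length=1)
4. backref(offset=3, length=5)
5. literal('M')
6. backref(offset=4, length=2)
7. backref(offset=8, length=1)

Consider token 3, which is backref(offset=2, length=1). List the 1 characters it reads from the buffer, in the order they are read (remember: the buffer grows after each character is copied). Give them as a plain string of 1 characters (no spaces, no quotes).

Token 1: literal('K'). Output: "K"
Token 2: literal('H'). Output: "KH"
Token 3: backref(off=2, len=1). Buffer before: "KH" (len 2)
  byte 1: read out[0]='K', append. Buffer now: "KHK"

Answer: K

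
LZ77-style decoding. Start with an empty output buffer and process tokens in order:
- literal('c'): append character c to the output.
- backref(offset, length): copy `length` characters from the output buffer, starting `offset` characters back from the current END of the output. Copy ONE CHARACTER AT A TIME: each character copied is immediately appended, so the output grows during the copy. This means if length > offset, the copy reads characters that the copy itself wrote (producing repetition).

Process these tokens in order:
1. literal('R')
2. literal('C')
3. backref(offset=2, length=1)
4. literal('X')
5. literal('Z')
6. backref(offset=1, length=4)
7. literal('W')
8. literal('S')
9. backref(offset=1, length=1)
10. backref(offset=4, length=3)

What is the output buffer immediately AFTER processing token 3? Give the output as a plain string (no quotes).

Token 1: literal('R'). Output: "R"
Token 2: literal('C'). Output: "RC"
Token 3: backref(off=2, len=1). Copied 'R' from pos 0. Output: "RCR"

Answer: RCR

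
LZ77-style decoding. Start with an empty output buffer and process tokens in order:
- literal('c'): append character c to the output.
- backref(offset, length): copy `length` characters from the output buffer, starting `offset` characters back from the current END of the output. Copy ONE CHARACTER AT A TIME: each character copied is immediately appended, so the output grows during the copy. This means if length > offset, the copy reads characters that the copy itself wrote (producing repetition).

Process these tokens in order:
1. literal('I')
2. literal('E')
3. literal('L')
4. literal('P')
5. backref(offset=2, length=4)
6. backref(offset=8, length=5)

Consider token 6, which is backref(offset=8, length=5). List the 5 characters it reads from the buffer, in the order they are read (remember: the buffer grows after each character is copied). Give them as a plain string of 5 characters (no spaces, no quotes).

Answer: IELPL

Derivation:
Token 1: literal('I'). Output: "I"
Token 2: literal('E'). Output: "IE"
Token 3: literal('L'). Output: "IEL"
Token 4: literal('P'). Output: "IELP"
Token 5: backref(off=2, len=4) (overlapping!). Copied 'LPLP' from pos 2. Output: "IELPLPLP"
Token 6: backref(off=8, len=5). Buffer before: "IELPLPLP" (len 8)
  byte 1: read out[0]='I', append. Buffer now: "IELPLPLPI"
  byte 2: read out[1]='E', append. Buffer now: "IELPLPLPIE"
  byte 3: read out[2]='L', append. Buffer now: "IELPLPLPIEL"
  byte 4: read out[3]='P', append. Buffer now: "IELPLPLPIELP"
  byte 5: read out[4]='L', append. Buffer now: "IELPLPLPIELPL"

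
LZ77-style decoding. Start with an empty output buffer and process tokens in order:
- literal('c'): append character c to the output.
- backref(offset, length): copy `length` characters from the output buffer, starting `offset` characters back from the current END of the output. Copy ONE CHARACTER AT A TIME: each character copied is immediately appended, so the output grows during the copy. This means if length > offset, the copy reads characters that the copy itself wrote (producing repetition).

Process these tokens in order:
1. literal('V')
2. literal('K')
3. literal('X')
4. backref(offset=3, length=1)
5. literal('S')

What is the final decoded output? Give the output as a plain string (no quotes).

Answer: VKXVS

Derivation:
Token 1: literal('V'). Output: "V"
Token 2: literal('K'). Output: "VK"
Token 3: literal('X'). Output: "VKX"
Token 4: backref(off=3, len=1). Copied 'V' from pos 0. Output: "VKXV"
Token 5: literal('S'). Output: "VKXVS"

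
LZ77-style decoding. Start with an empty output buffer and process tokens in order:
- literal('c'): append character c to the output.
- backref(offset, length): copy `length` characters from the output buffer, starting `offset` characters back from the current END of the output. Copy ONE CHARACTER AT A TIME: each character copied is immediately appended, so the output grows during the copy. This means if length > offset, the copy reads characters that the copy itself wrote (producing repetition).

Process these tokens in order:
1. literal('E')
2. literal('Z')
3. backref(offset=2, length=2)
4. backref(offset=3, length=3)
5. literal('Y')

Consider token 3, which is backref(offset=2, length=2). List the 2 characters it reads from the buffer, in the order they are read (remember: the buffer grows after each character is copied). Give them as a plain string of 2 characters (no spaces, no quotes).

Token 1: literal('E'). Output: "E"
Token 2: literal('Z'). Output: "EZ"
Token 3: backref(off=2, len=2). Buffer before: "EZ" (len 2)
  byte 1: read out[0]='E', append. Buffer now: "EZE"
  byte 2: read out[1]='Z', append. Buffer now: "EZEZ"

Answer: EZ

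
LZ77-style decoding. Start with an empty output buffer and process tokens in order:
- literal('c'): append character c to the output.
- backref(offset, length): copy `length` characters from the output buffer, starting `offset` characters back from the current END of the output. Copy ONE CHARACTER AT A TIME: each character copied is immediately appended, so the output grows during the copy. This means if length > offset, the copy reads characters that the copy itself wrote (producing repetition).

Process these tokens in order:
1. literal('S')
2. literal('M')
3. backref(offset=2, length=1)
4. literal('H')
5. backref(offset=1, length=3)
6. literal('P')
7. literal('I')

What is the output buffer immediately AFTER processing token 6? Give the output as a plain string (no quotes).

Answer: SMSHHHHP

Derivation:
Token 1: literal('S'). Output: "S"
Token 2: literal('M'). Output: "SM"
Token 3: backref(off=2, len=1). Copied 'S' from pos 0. Output: "SMS"
Token 4: literal('H'). Output: "SMSH"
Token 5: backref(off=1, len=3) (overlapping!). Copied 'HHH' from pos 3. Output: "SMSHHHH"
Token 6: literal('P'). Output: "SMSHHHHP"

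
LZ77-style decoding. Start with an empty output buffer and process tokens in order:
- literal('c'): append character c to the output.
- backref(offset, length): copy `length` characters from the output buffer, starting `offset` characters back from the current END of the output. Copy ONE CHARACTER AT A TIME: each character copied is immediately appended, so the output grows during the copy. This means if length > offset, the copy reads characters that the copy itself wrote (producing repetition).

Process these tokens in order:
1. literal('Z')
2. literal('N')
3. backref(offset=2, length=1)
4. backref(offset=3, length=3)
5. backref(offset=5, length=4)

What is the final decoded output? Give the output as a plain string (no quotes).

Token 1: literal('Z'). Output: "Z"
Token 2: literal('N'). Output: "ZN"
Token 3: backref(off=2, len=1). Copied 'Z' from pos 0. Output: "ZNZ"
Token 4: backref(off=3, len=3). Copied 'ZNZ' from pos 0. Output: "ZNZZNZ"
Token 5: backref(off=5, len=4). Copied 'NZZN' from pos 1. Output: "ZNZZNZNZZN"

Answer: ZNZZNZNZZN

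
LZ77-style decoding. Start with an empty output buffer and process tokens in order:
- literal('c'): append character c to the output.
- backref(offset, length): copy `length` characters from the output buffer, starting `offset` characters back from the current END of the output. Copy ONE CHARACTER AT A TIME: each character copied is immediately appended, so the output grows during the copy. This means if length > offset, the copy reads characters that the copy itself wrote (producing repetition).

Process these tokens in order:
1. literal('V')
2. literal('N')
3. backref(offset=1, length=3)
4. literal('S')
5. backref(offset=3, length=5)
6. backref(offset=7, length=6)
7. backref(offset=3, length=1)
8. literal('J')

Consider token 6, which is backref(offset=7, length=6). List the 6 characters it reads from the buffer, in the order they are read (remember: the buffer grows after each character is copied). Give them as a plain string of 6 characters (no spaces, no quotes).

Token 1: literal('V'). Output: "V"
Token 2: literal('N'). Output: "VN"
Token 3: backref(off=1, len=3) (overlapping!). Copied 'NNN' from pos 1. Output: "VNNNN"
Token 4: literal('S'). Output: "VNNNNS"
Token 5: backref(off=3, len=5) (overlapping!). Copied 'NNSNN' from pos 3. Output: "VNNNNSNNSNN"
Token 6: backref(off=7, len=6). Buffer before: "VNNNNSNNSNN" (len 11)
  byte 1: read out[4]='N', append. Buffer now: "VNNNNSNNSNNN"
  byte 2: read out[5]='S', append. Buffer now: "VNNNNSNNSNNNS"
  byte 3: read out[6]='N', append. Buffer now: "VNNNNSNNSNNNSN"
  byte 4: read out[7]='N', append. Buffer now: "VNNNNSNNSNNNSNN"
  byte 5: read out[8]='S', append. Buffer now: "VNNNNSNNSNNNSNNS"
  byte 6: read out[9]='N', append. Buffer now: "VNNNNSNNSNNNSNNSN"

Answer: NSNNSN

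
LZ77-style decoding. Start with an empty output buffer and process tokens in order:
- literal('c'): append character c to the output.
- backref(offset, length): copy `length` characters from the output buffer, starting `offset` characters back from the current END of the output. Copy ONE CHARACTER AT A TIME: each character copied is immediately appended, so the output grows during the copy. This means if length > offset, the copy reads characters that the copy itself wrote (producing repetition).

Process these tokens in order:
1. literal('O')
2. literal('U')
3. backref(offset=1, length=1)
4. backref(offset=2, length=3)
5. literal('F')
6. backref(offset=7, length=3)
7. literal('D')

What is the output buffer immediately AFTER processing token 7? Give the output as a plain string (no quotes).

Token 1: literal('O'). Output: "O"
Token 2: literal('U'). Output: "OU"
Token 3: backref(off=1, len=1). Copied 'U' from pos 1. Output: "OUU"
Token 4: backref(off=2, len=3) (overlapping!). Copied 'UUU' from pos 1. Output: "OUUUUU"
Token 5: literal('F'). Output: "OUUUUUF"
Token 6: backref(off=7, len=3). Copied 'OUU' from pos 0. Output: "OUUUUUFOUU"
Token 7: literal('D'). Output: "OUUUUUFOUUD"

Answer: OUUUUUFOUUD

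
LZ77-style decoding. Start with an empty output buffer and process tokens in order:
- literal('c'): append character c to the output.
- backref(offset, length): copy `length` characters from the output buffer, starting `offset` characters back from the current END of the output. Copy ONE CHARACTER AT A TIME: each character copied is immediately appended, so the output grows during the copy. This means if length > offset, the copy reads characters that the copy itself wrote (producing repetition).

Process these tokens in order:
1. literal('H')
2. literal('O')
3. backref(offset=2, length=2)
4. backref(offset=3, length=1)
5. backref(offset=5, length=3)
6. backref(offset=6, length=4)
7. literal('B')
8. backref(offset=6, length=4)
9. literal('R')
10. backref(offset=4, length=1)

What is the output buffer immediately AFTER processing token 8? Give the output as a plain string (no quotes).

Answer: HOHOOHOHHOOHBHHOO

Derivation:
Token 1: literal('H'). Output: "H"
Token 2: literal('O'). Output: "HO"
Token 3: backref(off=2, len=2). Copied 'HO' from pos 0. Output: "HOHO"
Token 4: backref(off=3, len=1). Copied 'O' from pos 1. Output: "HOHOO"
Token 5: backref(off=5, len=3). Copied 'HOH' from pos 0. Output: "HOHOOHOH"
Token 6: backref(off=6, len=4). Copied 'HOOH' from pos 2. Output: "HOHOOHOHHOOH"
Token 7: literal('B'). Output: "HOHOOHOHHOOHB"
Token 8: backref(off=6, len=4). Copied 'HHOO' from pos 7. Output: "HOHOOHOHHOOHBHHOO"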